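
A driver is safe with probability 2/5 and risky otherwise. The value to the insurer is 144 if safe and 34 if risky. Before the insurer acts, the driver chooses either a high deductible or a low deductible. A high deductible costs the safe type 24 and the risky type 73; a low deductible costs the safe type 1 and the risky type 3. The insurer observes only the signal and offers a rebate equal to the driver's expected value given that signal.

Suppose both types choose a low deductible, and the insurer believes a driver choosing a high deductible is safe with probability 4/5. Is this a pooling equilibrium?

No

On the equilibrium path (low deductible) the insurer holds the prior 2/5 and pays 2/5·144 + 3/5·34 = 78. Off-path (high deductible) belief 4/5 gives 4/5·144 + 1/5·34 = 122.
Safe: low deductible gives 78 − 1 = 77; high deductible gives 122 − 24 = 98. Deviates. ✗
Risky: low deductible gives 78 − 3 = 75; high deductible gives 122 − 73 = 49. Stays. ✓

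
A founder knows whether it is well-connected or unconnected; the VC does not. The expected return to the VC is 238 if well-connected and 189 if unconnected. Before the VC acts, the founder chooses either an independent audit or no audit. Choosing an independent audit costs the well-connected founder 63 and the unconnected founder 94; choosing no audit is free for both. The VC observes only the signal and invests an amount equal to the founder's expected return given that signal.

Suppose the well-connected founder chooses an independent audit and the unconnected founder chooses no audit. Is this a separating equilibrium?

No

If types separate, audit earns payment 238 and no audit earns 189.
Well-connected: audit gives 238 − 63 = 175; no audit gives 189 − 0 = 189. Would deviate. ✗
Unconnected: no audit gives 189 − 0 = 189; audit gives 238 − 94 = 144. No deviation. ✓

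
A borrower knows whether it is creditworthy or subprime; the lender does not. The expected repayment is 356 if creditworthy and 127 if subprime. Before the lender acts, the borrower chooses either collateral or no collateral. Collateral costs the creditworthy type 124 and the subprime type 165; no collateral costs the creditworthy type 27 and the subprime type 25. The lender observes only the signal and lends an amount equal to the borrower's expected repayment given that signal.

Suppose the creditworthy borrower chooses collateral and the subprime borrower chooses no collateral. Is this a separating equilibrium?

If types separate, collateral earns payment 356 and no collateral earns 127.
Creditworthy: collateral gives 356 − 124 = 232; no collateral gives 127 − 27 = 100. No deviation. ✓
Subprime: no collateral gives 127 − 25 = 102; collateral gives 356 − 165 = 191. Would deviate. ✗

No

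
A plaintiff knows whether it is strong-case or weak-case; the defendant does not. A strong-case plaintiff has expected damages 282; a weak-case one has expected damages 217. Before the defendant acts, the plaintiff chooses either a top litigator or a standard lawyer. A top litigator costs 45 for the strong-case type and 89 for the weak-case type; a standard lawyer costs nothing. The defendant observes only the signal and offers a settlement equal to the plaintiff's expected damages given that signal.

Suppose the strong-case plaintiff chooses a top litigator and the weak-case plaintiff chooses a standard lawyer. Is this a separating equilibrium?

Yes

Under separation the defendant infers type exactly: top litigator → strong-case (pays 282), standard lawyer → weak-case (pays 217).
Strong-case: top litigator gives 282 − 45 = 237; standard lawyer gives 217 − 0 = 217. No deviation. ✓
Weak-case: standard lawyer gives 217 − 0 = 217; top litigator gives 282 − 89 = 193. No deviation. ✓
Neither type gains from mimicking the other.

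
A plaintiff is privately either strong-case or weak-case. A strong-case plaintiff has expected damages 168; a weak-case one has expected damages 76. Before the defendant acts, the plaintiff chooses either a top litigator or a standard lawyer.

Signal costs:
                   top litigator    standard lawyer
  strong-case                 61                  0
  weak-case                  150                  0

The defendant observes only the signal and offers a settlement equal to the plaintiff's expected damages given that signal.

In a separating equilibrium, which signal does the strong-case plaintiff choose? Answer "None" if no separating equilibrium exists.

top litigator

Try strong-case → top litigator, weak-case → standard lawyer:
  If types separate, top litigator earns payment 168 and standard lawyer earns 76.
  Strong-case: top litigator gives 168 − 61 = 107; standard lawyer gives 76 − 0 = 76. No deviation. ✓
  Weak-case: standard lawyer gives 76 − 0 = 76; top litigator gives 168 − 150 = 18. No deviation. ✓
Both hold — the strong-case type sends top litigator.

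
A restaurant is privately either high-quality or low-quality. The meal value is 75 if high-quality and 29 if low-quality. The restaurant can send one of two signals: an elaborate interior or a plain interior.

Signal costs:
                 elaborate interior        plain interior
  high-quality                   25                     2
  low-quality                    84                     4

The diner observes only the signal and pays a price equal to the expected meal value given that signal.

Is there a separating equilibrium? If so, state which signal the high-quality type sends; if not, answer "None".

Try high-quality → elaborate interior, low-quality → plain interior:
  Under separation the diner infers type exactly: elaborate interior → high-quality (pays 75), plain interior → low-quality (pays 29).
  High-quality: elaborate interior gives 75 − 25 = 50; plain interior gives 29 − 2 = 27. No deviation. ✓
  Low-quality: plain interior gives 29 − 4 = 25; elaborate interior gives 75 − 84 = -9. No deviation. ✓
Both hold — the high-quality type sends elaborate interior.

elaborate interior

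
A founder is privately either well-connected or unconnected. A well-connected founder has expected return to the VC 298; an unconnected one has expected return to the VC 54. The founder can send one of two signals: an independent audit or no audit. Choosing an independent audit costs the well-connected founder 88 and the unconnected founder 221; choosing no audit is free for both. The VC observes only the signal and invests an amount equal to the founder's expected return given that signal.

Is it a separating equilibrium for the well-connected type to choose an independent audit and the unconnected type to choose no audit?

No

Under separation the VC infers type exactly: audit → well-connected (pays 298), no audit → unconnected (pays 54).
Well-connected: audit gives 298 − 88 = 210; no audit gives 54 − 0 = 54. No deviation. ✓
Unconnected: no audit gives 54 − 0 = 54; audit gives 298 − 221 = 77. Would deviate. ✗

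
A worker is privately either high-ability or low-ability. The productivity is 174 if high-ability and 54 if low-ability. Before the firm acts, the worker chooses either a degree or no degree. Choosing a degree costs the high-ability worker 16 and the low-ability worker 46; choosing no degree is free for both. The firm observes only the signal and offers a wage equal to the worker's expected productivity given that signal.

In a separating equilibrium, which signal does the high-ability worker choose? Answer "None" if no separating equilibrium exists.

Try high-ability → degree, low-ability → no degree:
  If types separate, degree earns payment 174 and no degree earns 54.
  High-ability: degree gives 174 − 16 = 158; no degree gives 54 − 0 = 54. No deviation. ✓
  Low-ability: no degree gives 54 − 0 = 54; degree gives 174 − 46 = 128. Would deviate. ✗
Try high-ability → no degree, low-ability → degree:
  If types separate, no degree earns payment 174 and degree earns 54.
  High-ability: no degree gives 174 − 0 = 174; degree gives 54 − 16 = 38. No deviation. ✓
  Low-ability: degree gives 54 − 46 = 8; no degree gives 174 − 0 = 174. Would deviate. ✗
Neither assignment is incentive-compatible.

None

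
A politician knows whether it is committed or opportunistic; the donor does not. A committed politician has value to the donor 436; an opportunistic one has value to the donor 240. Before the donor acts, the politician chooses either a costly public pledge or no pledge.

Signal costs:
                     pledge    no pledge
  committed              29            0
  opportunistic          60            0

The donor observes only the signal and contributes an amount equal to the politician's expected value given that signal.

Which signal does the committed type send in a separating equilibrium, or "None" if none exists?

None

Try committed → pledge, opportunistic → no pledge:
  Under separation the donor infers type exactly: pledge → committed (pays 436), no pledge → opportunistic (pays 240).
  Committed: pledge gives 436 − 29 = 407; no pledge gives 240 − 0 = 240. No deviation. ✓
  Opportunistic: no pledge gives 240 − 0 = 240; pledge gives 436 − 60 = 376. Would deviate. ✗
Try committed → no pledge, opportunistic → pledge:
  Under separation the donor infers type exactly: no pledge → committed (pays 436), pledge → opportunistic (pays 240).
  Committed: no pledge gives 436 − 0 = 436; pledge gives 240 − 29 = 211. No deviation. ✓
  Opportunistic: pledge gives 240 − 60 = 180; no pledge gives 436 − 0 = 436. Would deviate. ✗
Neither assignment is incentive-compatible.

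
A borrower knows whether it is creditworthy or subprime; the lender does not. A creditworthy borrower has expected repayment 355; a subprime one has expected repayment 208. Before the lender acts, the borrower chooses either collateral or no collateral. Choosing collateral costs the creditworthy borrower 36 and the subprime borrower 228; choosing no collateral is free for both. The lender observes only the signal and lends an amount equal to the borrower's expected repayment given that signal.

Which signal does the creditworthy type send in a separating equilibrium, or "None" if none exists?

collateral

Try creditworthy → collateral, subprime → no collateral:
  If types separate, collateral earns payment 355 and no collateral earns 208.
  Creditworthy: collateral gives 355 − 36 = 319; no collateral gives 208 − 0 = 208. No deviation. ✓
  Subprime: no collateral gives 208 − 0 = 208; collateral gives 355 − 228 = 127. No deviation. ✓
Both hold — the creditworthy type sends collateral.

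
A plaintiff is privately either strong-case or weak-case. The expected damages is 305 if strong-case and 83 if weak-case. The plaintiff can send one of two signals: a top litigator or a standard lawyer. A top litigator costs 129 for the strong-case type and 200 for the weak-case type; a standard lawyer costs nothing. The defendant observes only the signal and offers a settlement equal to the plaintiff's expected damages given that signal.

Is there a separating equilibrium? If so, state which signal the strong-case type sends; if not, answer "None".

Try strong-case → top litigator, weak-case → standard lawyer:
  If types separate, top litigator earns payment 305 and standard lawyer earns 83.
  Strong-case: top litigator gives 305 − 129 = 176; standard lawyer gives 83 − 0 = 83. No deviation. ✓
  Weak-case: standard lawyer gives 83 − 0 = 83; top litigator gives 305 − 200 = 105. Would deviate. ✗
Try strong-case → standard lawyer, weak-case → top litigator:
  If types separate, standard lawyer earns payment 305 and top litigator earns 83.
  Strong-case: standard lawyer gives 305 − 0 = 305; top litigator gives 83 − 129 = -46. No deviation. ✓
  Weak-case: top litigator gives 83 − 200 = -117; standard lawyer gives 305 − 0 = 305. Would deviate. ✗
Neither assignment is incentive-compatible.

None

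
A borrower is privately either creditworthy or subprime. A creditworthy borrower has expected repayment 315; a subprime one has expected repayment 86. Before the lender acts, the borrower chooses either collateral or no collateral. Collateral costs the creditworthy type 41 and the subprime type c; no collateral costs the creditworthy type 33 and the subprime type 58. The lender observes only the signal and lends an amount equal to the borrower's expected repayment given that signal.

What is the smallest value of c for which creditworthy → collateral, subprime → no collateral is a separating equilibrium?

287

Under separation: collateral → creditworthy (pays 315); no collateral → subprime (pays 86).
Creditworthy: 315 − 41 = 274 ≥ 86 − 33 = 53. Holds regardless of c. ✓
Subprime: 86 − 58 ≥ 315 − c, so c ≥ 315 − 28 = 287.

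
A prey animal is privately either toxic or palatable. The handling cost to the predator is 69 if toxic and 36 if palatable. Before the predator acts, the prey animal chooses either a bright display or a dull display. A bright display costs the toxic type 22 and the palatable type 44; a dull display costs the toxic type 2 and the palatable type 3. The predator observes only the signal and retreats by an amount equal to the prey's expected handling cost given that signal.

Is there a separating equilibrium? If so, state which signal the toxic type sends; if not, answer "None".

bright display

Try toxic → bright display, palatable → dull display:
  Under separation the predator infers type exactly: bright display → toxic (pays 69), dull display → palatable (pays 36).
  Toxic: bright display gives 69 − 22 = 47; dull display gives 36 − 2 = 34. No deviation. ✓
  Palatable: dull display gives 36 − 3 = 33; bright display gives 69 − 44 = 25. No deviation. ✓
Both hold — the toxic type sends bright display.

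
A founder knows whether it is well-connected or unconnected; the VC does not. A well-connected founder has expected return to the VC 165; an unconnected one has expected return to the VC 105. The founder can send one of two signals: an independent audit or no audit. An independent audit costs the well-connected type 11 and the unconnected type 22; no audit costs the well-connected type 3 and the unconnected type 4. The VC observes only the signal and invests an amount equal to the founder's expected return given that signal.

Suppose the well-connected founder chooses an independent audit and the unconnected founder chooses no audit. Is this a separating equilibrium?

No

If types separate, audit earns payment 165 and no audit earns 105.
Well-connected: audit gives 165 − 11 = 154; no audit gives 105 − 3 = 102. No deviation. ✓
Unconnected: no audit gives 105 − 4 = 101; audit gives 165 − 22 = 143. Would deviate. ✗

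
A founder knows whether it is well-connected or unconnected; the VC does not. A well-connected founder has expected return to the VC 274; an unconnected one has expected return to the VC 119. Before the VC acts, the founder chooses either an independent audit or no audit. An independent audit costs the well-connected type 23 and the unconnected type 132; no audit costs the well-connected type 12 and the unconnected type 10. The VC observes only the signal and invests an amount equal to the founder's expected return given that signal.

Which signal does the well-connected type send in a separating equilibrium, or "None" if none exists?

None

Try well-connected → audit, unconnected → no audit:
  If types separate, audit earns payment 274 and no audit earns 119.
  Well-connected: audit gives 274 − 23 = 251; no audit gives 119 − 12 = 107. No deviation. ✓
  Unconnected: no audit gives 119 − 10 = 109; audit gives 274 − 132 = 142. Would deviate. ✗
Try well-connected → no audit, unconnected → audit:
  If types separate, no audit earns payment 274 and audit earns 119.
  Well-connected: no audit gives 274 − 12 = 262; audit gives 119 − 23 = 96. No deviation. ✓
  Unconnected: audit gives 119 − 132 = -13; no audit gives 274 − 10 = 264. Would deviate. ✗
Neither assignment is incentive-compatible.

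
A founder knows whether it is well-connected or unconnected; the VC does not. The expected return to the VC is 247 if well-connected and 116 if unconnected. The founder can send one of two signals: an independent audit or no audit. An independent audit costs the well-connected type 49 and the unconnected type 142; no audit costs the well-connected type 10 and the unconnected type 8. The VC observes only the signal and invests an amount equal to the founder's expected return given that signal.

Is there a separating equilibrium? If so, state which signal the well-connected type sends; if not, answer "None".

Try well-connected → audit, unconnected → no audit:
  Under separation the VC infers type exactly: audit → well-connected (pays 247), no audit → unconnected (pays 116).
  Well-connected: audit gives 247 − 49 = 198; no audit gives 116 − 10 = 106. No deviation. ✓
  Unconnected: no audit gives 116 − 8 = 108; audit gives 247 − 142 = 105. No deviation. ✓
Both hold — the well-connected type sends audit.

audit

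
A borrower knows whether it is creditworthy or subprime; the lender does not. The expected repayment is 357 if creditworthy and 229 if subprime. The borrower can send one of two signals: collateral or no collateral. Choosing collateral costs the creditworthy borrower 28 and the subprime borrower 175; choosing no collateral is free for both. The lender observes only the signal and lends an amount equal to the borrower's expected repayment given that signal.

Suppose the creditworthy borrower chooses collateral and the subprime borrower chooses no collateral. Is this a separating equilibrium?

Under separation the lender infers type exactly: collateral → creditworthy (pays 357), no collateral → subprime (pays 229).
Creditworthy: collateral gives 357 − 28 = 329; no collateral gives 229 − 0 = 229. No deviation. ✓
Subprime: no collateral gives 229 − 0 = 229; collateral gives 357 − 175 = 182. No deviation. ✓
Both incentive constraints hold.

Yes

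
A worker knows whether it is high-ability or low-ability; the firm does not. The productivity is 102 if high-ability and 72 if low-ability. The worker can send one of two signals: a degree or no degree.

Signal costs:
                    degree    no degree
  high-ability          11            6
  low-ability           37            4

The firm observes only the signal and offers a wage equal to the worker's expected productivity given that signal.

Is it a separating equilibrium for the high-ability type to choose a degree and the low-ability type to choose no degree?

Under separation the firm infers type exactly: degree → high-ability (pays 102), no degree → low-ability (pays 72).
High-ability: degree gives 102 − 11 = 91; no degree gives 72 − 6 = 66. No deviation. ✓
Low-ability: no degree gives 72 − 4 = 68; degree gives 102 − 37 = 65. No deviation. ✓
Both incentive constraints hold.

Yes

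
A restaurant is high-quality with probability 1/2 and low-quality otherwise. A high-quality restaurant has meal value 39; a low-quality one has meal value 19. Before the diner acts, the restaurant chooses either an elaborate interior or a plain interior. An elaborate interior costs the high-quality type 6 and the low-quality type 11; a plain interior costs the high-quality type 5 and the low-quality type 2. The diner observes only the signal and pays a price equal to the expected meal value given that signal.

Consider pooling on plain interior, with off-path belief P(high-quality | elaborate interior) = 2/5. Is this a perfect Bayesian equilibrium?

Yes

At the pooled signal (plain interior) the diner holds the prior 1/2 and pays 1/2·39 + 1/2·19 = 29. Off-path (elaborate interior) belief 2/5 gives 2/5·39 + 3/5·19 = 27.
High-quality: plain interior gives 29 − 5 = 24; elaborate interior gives 27 − 6 = 21. Stays. ✓
Low-quality: plain interior gives 29 − 2 = 27; elaborate interior gives 27 − 11 = 16. Stays. ✓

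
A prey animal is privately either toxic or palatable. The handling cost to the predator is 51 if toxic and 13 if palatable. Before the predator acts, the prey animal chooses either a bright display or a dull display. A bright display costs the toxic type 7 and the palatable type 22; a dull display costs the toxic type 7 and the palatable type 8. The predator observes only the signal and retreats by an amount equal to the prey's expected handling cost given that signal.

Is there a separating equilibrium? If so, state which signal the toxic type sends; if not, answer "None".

None

Try toxic → bright display, palatable → dull display:
  If types separate, bright display earns payment 51 and dull display earns 13.
  Toxic: bright display gives 51 − 7 = 44; dull display gives 13 − 7 = 6. No deviation. ✓
  Palatable: dull display gives 13 − 8 = 5; bright display gives 51 − 22 = 29. Would deviate. ✗
Try toxic → dull display, palatable → bright display:
  If types separate, dull display earns payment 51 and bright display earns 13.
  Toxic: dull display gives 51 − 7 = 44; bright display gives 13 − 7 = 6. No deviation. ✓
  Palatable: bright display gives 13 − 22 = -9; dull display gives 51 − 8 = 43. Would deviate. ✗
Neither assignment is incentive-compatible.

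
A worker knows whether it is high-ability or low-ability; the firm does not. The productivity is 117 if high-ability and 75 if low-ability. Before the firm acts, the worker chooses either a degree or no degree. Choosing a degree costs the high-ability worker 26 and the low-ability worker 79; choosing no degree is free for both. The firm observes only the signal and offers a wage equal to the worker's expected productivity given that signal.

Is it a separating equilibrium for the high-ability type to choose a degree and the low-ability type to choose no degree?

Yes

Under separation the firm infers type exactly: degree → high-ability (pays 117), no degree → low-ability (pays 75).
High-ability: degree gives 117 − 26 = 91; no degree gives 75 − 0 = 75. No deviation. ✓
Low-ability: no degree gives 75 − 0 = 75; degree gives 117 − 79 = 38. No deviation. ✓
Neither type gains from mimicking the other.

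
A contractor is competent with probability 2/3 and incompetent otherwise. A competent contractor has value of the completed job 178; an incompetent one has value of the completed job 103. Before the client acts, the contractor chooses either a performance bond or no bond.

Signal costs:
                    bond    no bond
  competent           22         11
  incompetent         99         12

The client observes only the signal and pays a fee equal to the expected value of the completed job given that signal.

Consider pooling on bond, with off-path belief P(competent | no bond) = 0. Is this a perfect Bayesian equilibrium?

No

At the pooled signal (bond) the client holds the prior 2/3 and pays 2/3·178 + 1/3·103 = 153. Off-path (no bond) belief 0 gives 0·178 + 1·103 = 103.
Competent: bond gives 153 − 22 = 131; no bond gives 103 − 11 = 92. Stays. ✓
Incompetent: bond gives 153 − 99 = 54; no bond gives 103 − 12 = 91. Deviates. ✗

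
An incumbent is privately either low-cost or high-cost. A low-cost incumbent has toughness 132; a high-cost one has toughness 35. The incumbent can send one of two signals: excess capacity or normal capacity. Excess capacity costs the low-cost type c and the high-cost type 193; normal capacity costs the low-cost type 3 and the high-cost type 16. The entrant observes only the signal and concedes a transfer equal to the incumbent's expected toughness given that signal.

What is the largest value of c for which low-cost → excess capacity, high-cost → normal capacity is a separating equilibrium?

Under separation: excess capacity → low-cost (pays 132); normal capacity → high-cost (pays 35).
High-cost: 35 − 16 = 19 ≥ 132 − 193 = -61. Holds regardless of c. ✓
Low-cost: 132 − c ≥ 35 − 3, so c ≤ 132 − 32 = 100.

100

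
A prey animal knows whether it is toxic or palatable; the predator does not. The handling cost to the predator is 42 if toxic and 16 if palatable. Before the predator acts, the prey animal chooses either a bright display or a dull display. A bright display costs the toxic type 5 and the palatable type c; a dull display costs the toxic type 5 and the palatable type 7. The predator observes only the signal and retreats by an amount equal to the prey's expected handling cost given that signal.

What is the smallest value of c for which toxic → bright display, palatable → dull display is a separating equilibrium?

33

Under separation: bright display → toxic (pays 42); dull display → palatable (pays 16).
Toxic: 42 − 5 = 37 ≥ 16 − 5 = 11. Holds regardless of c. ✓
Palatable: 16 − 7 ≥ 42 − c, so c ≥ 42 − 9 = 33.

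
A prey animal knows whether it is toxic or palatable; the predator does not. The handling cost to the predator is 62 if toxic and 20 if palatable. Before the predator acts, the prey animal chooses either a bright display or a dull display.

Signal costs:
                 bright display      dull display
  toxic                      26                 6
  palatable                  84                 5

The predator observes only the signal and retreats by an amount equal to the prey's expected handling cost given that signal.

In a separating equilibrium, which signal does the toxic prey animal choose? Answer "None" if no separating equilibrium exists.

Try toxic → bright display, palatable → dull display:
  Under separation the predator infers type exactly: bright display → toxic (pays 62), dull display → palatable (pays 20).
  Toxic: bright display gives 62 − 26 = 36; dull display gives 20 − 6 = 14. No deviation. ✓
  Palatable: dull display gives 20 − 5 = 15; bright display gives 62 − 84 = -22. No deviation. ✓
Both hold — the toxic type sends bright display.

bright display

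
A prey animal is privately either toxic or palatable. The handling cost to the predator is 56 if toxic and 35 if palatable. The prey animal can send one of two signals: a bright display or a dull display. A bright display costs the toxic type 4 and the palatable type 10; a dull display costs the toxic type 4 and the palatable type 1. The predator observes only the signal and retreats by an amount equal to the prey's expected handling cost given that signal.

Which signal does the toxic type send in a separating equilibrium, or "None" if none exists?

Try toxic → bright display, palatable → dull display:
  If types separate, bright display earns payment 56 and dull display earns 35.
  Toxic: bright display gives 56 − 4 = 52; dull display gives 35 − 4 = 31. No deviation. ✓
  Palatable: dull display gives 35 − 1 = 34; bright display gives 56 − 10 = 46. Would deviate. ✗
Try toxic → dull display, palatable → bright display:
  If types separate, dull display earns payment 56 and bright display earns 35.
  Toxic: dull display gives 56 − 4 = 52; bright display gives 35 − 4 = 31. No deviation. ✓
  Palatable: bright display gives 35 − 10 = 25; dull display gives 56 − 1 = 55. Would deviate. ✗
Neither assignment is incentive-compatible.

None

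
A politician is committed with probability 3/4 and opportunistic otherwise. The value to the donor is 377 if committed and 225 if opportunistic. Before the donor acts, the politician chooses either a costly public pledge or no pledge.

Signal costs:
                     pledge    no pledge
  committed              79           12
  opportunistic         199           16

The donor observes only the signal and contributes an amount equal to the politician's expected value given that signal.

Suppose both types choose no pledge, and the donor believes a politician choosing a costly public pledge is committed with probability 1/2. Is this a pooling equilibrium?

At the pooled signal (no pledge) the donor holds the prior 3/4 and pays 3/4·377 + 1/4·225 = 339. Off-path (pledge) belief 1/2 gives 1/2·377 + 1/2·225 = 301.
Committed: no pledge gives 339 − 12 = 327; pledge gives 301 − 79 = 222. Stays. ✓
Opportunistic: no pledge gives 339 − 16 = 323; pledge gives 301 − 199 = 102. Stays. ✓

Yes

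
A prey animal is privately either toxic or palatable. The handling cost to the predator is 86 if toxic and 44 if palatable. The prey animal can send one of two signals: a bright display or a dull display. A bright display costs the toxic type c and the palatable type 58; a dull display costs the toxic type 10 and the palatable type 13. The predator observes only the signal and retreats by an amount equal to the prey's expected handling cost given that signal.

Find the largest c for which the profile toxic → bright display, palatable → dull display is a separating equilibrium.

Under separation: bright display → toxic (pays 86); dull display → palatable (pays 44).
Palatable: 44 − 13 = 31 ≥ 86 − 58 = 28. Holds regardless of c. ✓
Toxic: 86 − c ≥ 44 − 10, so c ≤ 86 − 34 = 52.

52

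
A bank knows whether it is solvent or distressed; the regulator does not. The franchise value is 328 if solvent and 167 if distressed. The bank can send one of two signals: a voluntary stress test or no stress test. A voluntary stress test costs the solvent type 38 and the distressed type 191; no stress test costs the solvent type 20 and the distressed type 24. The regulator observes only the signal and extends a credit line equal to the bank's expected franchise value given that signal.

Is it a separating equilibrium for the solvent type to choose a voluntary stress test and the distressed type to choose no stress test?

Yes

Under separation the regulator infers type exactly: stress test → solvent (pays 328), no stress test → distressed (pays 167).
Solvent: stress test gives 328 − 38 = 290; no stress test gives 167 − 20 = 147. No deviation. ✓
Distressed: no stress test gives 167 − 24 = 143; stress test gives 328 − 191 = 137. No deviation. ✓
Both incentive constraints hold.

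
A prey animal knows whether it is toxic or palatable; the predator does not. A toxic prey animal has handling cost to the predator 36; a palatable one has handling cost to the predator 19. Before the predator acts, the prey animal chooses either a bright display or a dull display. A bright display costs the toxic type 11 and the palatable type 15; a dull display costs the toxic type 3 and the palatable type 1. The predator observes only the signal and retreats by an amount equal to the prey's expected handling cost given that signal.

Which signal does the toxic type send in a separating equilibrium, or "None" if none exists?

Try toxic → bright display, palatable → dull display:
  If types separate, bright display earns payment 36 and dull display earns 19.
  Toxic: bright display gives 36 − 11 = 25; dull display gives 19 − 3 = 16. No deviation. ✓
  Palatable: dull display gives 19 − 1 = 18; bright display gives 36 − 15 = 21. Would deviate. ✗
Try toxic → dull display, palatable → bright display:
  If types separate, dull display earns payment 36 and bright display earns 19.
  Toxic: dull display gives 36 − 3 = 33; bright display gives 19 − 11 = 8. No deviation. ✓
  Palatable: bright display gives 19 − 15 = 4; dull display gives 36 − 1 = 35. Would deviate. ✗
Neither assignment is incentive-compatible.

None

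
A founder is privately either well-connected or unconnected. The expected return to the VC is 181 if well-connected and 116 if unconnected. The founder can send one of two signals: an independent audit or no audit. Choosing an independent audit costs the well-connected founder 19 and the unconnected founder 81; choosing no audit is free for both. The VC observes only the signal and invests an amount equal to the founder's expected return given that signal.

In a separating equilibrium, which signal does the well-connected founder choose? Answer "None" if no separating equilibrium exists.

audit

Try well-connected → audit, unconnected → no audit:
  If types separate, audit earns payment 181 and no audit earns 116.
  Well-connected: audit gives 181 − 19 = 162; no audit gives 116 − 0 = 116. No deviation. ✓
  Unconnected: no audit gives 116 − 0 = 116; audit gives 181 − 81 = 100. No deviation. ✓
Both hold — the well-connected type sends audit.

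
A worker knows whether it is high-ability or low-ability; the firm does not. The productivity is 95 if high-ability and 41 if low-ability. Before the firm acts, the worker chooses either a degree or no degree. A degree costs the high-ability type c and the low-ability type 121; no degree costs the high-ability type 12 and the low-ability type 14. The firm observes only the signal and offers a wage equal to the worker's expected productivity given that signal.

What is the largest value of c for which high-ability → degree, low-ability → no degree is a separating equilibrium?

Under separation: degree → high-ability (pays 95); no degree → low-ability (pays 41).
Low-ability: 41 − 14 = 27 ≥ 95 − 121 = -26. Holds regardless of c. ✓
High-ability: 95 − c ≥ 41 − 12, so c ≤ 95 − 29 = 66.

66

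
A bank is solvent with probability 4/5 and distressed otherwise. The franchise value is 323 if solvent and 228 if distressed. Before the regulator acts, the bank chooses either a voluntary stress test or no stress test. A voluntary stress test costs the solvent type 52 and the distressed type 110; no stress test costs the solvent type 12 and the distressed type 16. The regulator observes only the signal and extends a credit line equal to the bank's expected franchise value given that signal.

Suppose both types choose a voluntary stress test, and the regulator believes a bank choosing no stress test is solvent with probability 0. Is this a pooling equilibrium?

At the pooled signal (stress test) the regulator holds the prior 4/5 and pays 4/5·323 + 1/5·228 = 304. Off-path (no stress test) belief 0 gives 0·323 + 1·228 = 228.
Solvent: stress test gives 304 − 52 = 252; no stress test gives 228 − 12 = 216. Stays. ✓
Distressed: stress test gives 304 − 110 = 194; no stress test gives 228 − 16 = 212. Deviates. ✗

No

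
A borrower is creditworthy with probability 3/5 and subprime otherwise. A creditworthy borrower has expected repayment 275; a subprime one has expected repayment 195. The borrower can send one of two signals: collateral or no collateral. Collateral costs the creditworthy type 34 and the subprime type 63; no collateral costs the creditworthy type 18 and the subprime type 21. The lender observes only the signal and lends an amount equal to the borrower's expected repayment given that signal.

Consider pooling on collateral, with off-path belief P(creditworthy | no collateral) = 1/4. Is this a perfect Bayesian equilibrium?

No

On the equilibrium path (collateral) the lender holds the prior 3/5 and pays 3/5·275 + 2/5·195 = 243. Off-path (no collateral) belief 1/4 gives 1/4·275 + 3/4·195 = 215.
Creditworthy: collateral gives 243 − 34 = 209; no collateral gives 215 − 18 = 197. Stays. ✓
Subprime: collateral gives 243 − 63 = 180; no collateral gives 215 − 21 = 194. Deviates. ✗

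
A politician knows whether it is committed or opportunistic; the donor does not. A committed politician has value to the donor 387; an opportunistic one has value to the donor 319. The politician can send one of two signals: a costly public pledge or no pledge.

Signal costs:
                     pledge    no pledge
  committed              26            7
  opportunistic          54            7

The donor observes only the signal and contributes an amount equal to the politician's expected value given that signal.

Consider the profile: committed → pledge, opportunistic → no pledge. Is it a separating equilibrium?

If types separate, pledge earns payment 387 and no pledge earns 319.
Committed: pledge gives 387 − 26 = 361; no pledge gives 319 − 7 = 312. No deviation. ✓
Opportunistic: no pledge gives 319 − 7 = 312; pledge gives 387 − 54 = 333. Would deviate. ✗

No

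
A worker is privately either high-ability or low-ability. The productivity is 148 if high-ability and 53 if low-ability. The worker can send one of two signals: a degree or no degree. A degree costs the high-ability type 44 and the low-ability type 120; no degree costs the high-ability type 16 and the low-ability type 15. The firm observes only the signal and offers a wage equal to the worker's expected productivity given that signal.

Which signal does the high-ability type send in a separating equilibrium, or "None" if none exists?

Try high-ability → degree, low-ability → no degree:
  If types separate, degree earns payment 148 and no degree earns 53.
  High-ability: degree gives 148 − 44 = 104; no degree gives 53 − 16 = 37. No deviation. ✓
  Low-ability: no degree gives 53 − 15 = 38; degree gives 148 − 120 = 28. No deviation. ✓
Both hold — the high-ability type sends degree.

degree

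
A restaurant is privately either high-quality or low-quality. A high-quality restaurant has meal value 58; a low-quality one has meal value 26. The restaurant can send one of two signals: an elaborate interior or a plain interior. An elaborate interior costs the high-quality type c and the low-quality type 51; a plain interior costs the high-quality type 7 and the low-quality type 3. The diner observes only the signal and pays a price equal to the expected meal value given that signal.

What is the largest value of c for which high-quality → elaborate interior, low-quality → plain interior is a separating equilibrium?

39

Under separation: elaborate interior → high-quality (pays 58); plain interior → low-quality (pays 26).
Low-quality: 26 − 3 = 23 ≥ 58 − 51 = 7. Holds regardless of c. ✓
High-quality: 58 − c ≥ 26 − 7, so c ≤ 58 − 19 = 39.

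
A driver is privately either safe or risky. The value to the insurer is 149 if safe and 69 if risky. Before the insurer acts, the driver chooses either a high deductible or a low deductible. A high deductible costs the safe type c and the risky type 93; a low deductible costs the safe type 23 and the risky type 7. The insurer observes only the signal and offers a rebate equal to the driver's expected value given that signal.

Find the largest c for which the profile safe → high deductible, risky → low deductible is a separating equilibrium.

Under separation: high deductible → safe (pays 149); low deductible → risky (pays 69).
Risky: 69 − 7 = 62 ≥ 149 − 93 = 56. Holds regardless of c. ✓
Safe: 149 − c ≥ 69 − 23, so c ≤ 149 − 46 = 103.

103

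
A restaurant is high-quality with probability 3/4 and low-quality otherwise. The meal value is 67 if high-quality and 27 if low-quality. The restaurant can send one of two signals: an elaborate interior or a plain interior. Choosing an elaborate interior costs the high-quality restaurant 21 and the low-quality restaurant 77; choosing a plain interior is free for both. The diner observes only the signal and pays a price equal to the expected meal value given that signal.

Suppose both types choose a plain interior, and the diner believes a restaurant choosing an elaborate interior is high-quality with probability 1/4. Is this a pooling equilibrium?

At the pooled signal (plain interior) the diner holds the prior 3/4 and pays 3/4·67 + 1/4·27 = 57. Off-path (elaborate interior) belief 1/4 gives 1/4·67 + 3/4·27 = 37.
High-quality: plain interior gives 57 − 0 = 57; elaborate interior gives 37 − 21 = 16. Stays. ✓
Low-quality: plain interior gives 57 − 0 = 57; elaborate interior gives 37 − 77 = -40. Stays. ✓

Yes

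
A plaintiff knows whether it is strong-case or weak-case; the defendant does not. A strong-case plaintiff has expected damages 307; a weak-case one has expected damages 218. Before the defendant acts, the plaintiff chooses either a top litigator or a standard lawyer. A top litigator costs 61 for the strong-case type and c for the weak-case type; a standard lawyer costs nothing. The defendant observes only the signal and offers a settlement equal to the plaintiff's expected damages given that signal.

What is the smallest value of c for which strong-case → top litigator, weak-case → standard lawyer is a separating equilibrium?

Under separation: top litigator → strong-case (pays 307); standard lawyer → weak-case (pays 218).
Strong-case: 307 − 61 = 246 ≥ 218 − 0 = 218. Holds regardless of c. ✓
Weak-case: 218 − 0 ≥ 307 − c, so c ≥ 307 − 218 = 89.

89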